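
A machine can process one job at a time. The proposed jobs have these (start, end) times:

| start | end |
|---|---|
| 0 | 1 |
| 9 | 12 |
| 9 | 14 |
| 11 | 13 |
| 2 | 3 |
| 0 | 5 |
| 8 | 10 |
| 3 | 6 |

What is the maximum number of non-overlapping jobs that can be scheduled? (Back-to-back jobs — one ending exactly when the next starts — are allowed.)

5

Sort by end time and greedily take each interval whose start is ≥ the last chosen end.
Sorted by end: (0,1)  (2,3)  (0,5)  (3,6)  (8,10)  (9,12)  (11,13)  (9,14)
take (0,1); take (2,3); take (3,6); take (8,10); take (11,13).
Selected 5 jobs.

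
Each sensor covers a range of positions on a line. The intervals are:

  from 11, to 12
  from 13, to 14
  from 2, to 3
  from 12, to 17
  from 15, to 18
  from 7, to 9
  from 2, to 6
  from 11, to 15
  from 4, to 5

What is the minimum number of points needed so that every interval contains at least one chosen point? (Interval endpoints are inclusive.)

Process intervals by earliest right end; each time one isn't hit yet, stab at its right endpoint.
Sorted: [2,3] [4,5] [2,6] [7,9] [11,12] [13,14] [11,15] [12,17] [15,18]
{[2,3]} hit by 3; {[4,5],[2,6]} hit by 5; {[7,9]} hit by 9; {[11,12]} hit by 12; {[13,14],[11,15],[12,17]} hit by 14; {[15,18]} hit by 18.
Points: 3, 5, 9, 12, 14, 18 (6 total).

6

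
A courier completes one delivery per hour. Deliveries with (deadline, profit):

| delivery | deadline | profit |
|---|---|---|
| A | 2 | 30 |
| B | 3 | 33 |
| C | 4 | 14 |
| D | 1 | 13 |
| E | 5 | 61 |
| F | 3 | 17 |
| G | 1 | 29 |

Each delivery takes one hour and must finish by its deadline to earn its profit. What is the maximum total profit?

By profit: E(d5,61), B(d3,33), A(d2,30), G(d1,29), F(d3,17), C(d4,14), D(d1,13)
E→slot 5; B→slot 3; A→slot 2; G→slot 1; F skipped; C→slot 4; D skipped.
Profit = 29 + 30 + 33 + 14 + 61 = 167

167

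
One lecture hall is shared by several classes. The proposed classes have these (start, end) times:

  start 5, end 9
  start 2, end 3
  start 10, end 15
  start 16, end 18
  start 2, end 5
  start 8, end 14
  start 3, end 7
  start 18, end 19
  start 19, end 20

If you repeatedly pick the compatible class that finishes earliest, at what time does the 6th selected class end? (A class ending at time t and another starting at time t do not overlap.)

Sort by end time and greedily take each interval whose start is ≥ the last chosen end.
Sorted by end: (2,3)  (2,5)  (3,7)  (5,9)  (8,14)  (10,15)  (16,18)  (18,19)  (19,20)
take (2,3); take (3,7); take (8,14); skip (10,15); take (16,18); take (18,19); take (19,20).
Selected: (2,3) (3,7) (8,14) (16,18) (18,19) (19,20)

20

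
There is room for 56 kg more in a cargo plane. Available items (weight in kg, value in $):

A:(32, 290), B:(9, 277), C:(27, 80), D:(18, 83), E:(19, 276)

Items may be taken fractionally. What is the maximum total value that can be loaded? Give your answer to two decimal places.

806.75

Greedy by value/weight ratio, highest first.
Order: B (277/9=30.78) > E (276/19=14.53) > A (290/32=9.06) > D (83/18=4.61) > C (80/27=2.96)
Fill: take B (9 @ 277) → take E (19 @ 276) → take 28/32 of A → 253.75; 56/56 used.
Total value = 806.75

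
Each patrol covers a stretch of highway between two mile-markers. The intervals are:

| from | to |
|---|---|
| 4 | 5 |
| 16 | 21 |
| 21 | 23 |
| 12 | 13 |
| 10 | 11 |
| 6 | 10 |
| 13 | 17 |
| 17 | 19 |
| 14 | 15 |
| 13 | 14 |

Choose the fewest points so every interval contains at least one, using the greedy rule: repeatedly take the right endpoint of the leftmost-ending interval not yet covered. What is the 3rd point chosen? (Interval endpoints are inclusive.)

Process intervals by earliest right end; each time one isn't hit yet, stab at its right endpoint.
Sorted: [4,5] [6,10] [10,11] [12,13] [13,14] [14,15] [13,17] [17,19] [16,21] [21,23]
{[4,5]} hit by 5; {[6,10],[10,11]} hit by 10; {[12,13],[13,14]} hit by 13; {[14,15],[13,17]} hit by 15; {[17,19],[16,21]} hit by 19; {[21,23]} hit by 23.
Points: 5, 10, 13, 15, 19, 23 (6 total).

13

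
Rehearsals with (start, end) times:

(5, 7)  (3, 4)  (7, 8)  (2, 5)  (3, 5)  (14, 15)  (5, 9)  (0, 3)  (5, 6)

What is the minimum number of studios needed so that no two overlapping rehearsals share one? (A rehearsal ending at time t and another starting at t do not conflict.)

3

The answer is the maximum number of intervals overlapping at any instant.
Events (time:±→running): 0:+→1 2:+→2 3:-→1 3:+→2 3:+→3 … peak 3.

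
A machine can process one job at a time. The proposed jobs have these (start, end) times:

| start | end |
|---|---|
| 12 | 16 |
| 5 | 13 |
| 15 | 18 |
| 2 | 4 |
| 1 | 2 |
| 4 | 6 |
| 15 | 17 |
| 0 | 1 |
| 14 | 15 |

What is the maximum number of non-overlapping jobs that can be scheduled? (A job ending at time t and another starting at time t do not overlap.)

6

Sorted by end: (0,1)  (1,2)  (2,4)  (4,6)  (5,13)  (14,15)  (12,16)  (15,17)  (15,18)
take (0,1); take (1,2); take (2,4); take (4,6); skip (5,13); take (14,15); take (15,17).
Selected 6 jobs.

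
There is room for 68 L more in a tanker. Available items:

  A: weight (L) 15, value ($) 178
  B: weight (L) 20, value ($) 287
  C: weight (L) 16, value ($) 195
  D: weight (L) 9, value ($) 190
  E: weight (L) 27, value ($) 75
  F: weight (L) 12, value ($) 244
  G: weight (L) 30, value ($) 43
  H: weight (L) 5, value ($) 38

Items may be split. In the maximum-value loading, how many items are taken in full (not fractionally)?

4

Sort by value per unit weight and fill in that order.
Order: D (190/9=21.11) > F (244/12=20.33) > B (287/20=14.35) > C (195/16=12.19) > A (178/15=11.87) > H (38/5=7.60) > E (75/27=2.78) > G (43/30=1.43)
Fill: take D (9 @ 190) → take F (12 @ 244) → take B (20 @ 287) → take C (16 @ 195) → take 11/15 of A → 130.53; 68/68 used.
4 item(s) taken whole; one partial (take 11/15 of A).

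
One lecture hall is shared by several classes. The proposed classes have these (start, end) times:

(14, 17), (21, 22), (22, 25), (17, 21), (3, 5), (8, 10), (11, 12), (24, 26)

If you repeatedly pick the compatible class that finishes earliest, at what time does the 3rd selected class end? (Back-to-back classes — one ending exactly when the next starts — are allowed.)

Sorted by end: (3,5)  (8,10)  (11,12)  (14,17)  (17,21)  (21,22)  (22,25)  (24,26)
take (3,5); take (8,10); take (11,12); take (14,17); take (17,21); take (21,22); take (22,25).
Selected: (3,5) (8,10) (11,12) (14,17) (17,21) (21,22) (22,25)

12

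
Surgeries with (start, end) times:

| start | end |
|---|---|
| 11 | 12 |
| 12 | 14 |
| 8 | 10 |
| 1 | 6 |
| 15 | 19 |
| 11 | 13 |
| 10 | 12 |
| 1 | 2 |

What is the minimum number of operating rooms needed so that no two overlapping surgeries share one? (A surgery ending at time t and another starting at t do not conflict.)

3

starts: [1, 1, 8, 10, 11, 11, 12, 15]
ends:   [2, 6, 10, 12, 12, 13, 14, 19]
s1→1 s1→2 e2→1 e6→0 s8→1 e10→0 s10→1 s11→2 s11→3  — peak 3.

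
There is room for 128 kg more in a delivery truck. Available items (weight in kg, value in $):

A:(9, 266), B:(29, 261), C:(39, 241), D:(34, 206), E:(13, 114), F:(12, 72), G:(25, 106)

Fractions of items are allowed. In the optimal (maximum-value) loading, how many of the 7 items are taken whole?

Greedy by value/weight ratio, highest first.
Ratios (sorted): A 29.56, B 9.00, E 8.77, C 6.18, D 6.06, F 6.00, G 4.24
take A (9 @ 266); take B (29 @ 261); take E (13 @ 114); take C (39 @ 241); take D (34 @ 206); take 4/12 of F → 24.00. Capacity used 128/128.
5 item(s) taken whole; one partial (take 4/12 of F).

5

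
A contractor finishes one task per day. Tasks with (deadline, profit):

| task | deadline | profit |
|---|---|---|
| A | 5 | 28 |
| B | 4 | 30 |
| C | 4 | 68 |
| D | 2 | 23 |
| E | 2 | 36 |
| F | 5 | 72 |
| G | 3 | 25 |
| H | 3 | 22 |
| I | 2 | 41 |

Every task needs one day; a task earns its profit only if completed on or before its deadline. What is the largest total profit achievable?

247

Sort by profit descending; place each in the latest free slot ≤ its deadline.
Profit order: F=72 C=68 I=41 E=36 B=30 A=28 G=25 D=23 H=22
Assign: F→slot 5, C→slot 4, I→slot 2, E→slot 1, B→slot 3, A skipped, G skipped, D skipped, H skipped.
Slots: [1:E] [2:I] [3:B] [4:C] [5:F]
Profit = 36 + 41 + 30 + 68 + 72 = 247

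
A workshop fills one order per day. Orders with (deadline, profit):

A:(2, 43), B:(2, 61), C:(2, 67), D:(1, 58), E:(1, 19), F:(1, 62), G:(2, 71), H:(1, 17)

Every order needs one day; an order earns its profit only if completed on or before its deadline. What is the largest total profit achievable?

138

Take jobs in profit order; each goes to the latest open slot no later than its deadline.
By profit: G(d2,71), C(d2,67), F(d1,62), B(d2,61), D(d1,58), A(d2,43), E(d1,19), H(d1,17)
G→slot 2; C→slot 1; F skipped; B skipped; D skipped; A skipped; E skipped; H skipped.
Profit = 67 + 71 = 138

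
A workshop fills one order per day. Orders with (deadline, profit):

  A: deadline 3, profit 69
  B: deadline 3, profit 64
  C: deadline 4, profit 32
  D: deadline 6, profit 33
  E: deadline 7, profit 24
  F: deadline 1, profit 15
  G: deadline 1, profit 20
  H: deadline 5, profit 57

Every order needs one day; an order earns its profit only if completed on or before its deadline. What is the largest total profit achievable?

Take jobs in profit order; each goes to the latest open slot no later than its deadline.
By profit: A(d3,69), B(d3,64), H(d5,57), D(d6,33), C(d4,32), E(d7,24), G(d1,20), F(d1,15)
A→slot 3; B→slot 2; H→slot 5; D→slot 6; C→slot 4; E→slot 7; G→slot 1; F skipped.
Profit = 20 + 64 + 69 + 32 + 57 + 33 + 24 = 299

299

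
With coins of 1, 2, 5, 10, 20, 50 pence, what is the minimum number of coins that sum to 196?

Use the largest denomination that fits, subtract, and repeat.
196 = 3×50 + 2×20 + 1×5 + 1×1
Total coins = 3 + 2 + 1 + 1 = 7

7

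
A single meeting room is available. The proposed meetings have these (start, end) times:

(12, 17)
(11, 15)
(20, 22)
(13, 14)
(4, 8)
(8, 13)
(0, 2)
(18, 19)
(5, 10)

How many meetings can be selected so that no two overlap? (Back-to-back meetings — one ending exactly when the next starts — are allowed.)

By end time: (0,2), (4,8), (5,10), (8,13), (13,14), (11,15), (12,17), (18,19), (20,22).
Pick (0,2); next start ≥ 2 → (4,8); next start ≥ 8 → (8,13); next start ≥ 13 → (13,14); next start ≥ 14 → (18,19); next start ≥ 19 → (20,22).
Selected 6 meetings.

6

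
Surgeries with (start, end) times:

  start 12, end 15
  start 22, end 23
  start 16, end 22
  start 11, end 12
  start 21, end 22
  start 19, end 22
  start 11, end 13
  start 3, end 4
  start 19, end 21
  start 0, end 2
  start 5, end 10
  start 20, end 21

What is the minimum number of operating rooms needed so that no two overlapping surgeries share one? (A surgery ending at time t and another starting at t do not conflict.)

4

starts: [0, 3, 5, 11, 11, 12, 16, 19, 19, 20, 21, 22]
ends:   [2, 4, 10, 12, 13, 15, 21, 21, 22, 22, 22, 23]
s0→1 e2→0 s3→1 e4→0 s5→1 e10→0 s11→1 s11→2 e12→1 s12→2 e13→1 e15→0 s16→1 s19→2 s19→3 s20→4  — peak 4.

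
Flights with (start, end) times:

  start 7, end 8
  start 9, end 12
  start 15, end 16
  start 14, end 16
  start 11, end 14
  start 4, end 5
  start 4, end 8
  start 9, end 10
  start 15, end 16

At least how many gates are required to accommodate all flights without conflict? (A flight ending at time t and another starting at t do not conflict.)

3

Count concurrent intervals with a sweep; the peak is the room count.
Events (time:±→running): 4:+→1 4:+→2 5:-→1 7:+→2 8:-→1 8:-→0 9:+→1 9:+→2 10:-→1 11:+→2 12:-→1 14:-→0 14:+→1 15:+→2 15:+→3 … peak 3.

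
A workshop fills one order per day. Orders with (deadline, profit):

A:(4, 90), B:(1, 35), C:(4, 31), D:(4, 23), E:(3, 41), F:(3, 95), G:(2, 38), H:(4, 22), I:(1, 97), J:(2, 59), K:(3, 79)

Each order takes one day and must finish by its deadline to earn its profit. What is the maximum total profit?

Sort by profit descending; place each in the latest free slot ≤ its deadline.
Profit order: I=97 F=95 A=90 K=79 J=59 E=41 G=38 B=35 C=31 D=23 H=22
Assign: I→slot 1, F→slot 3, A→slot 4, K→slot 2, J skipped, E skipped, G skipped, B skipped, C skipped, D skipped, H skipped.
Slots: [1:I] [2:K] [3:F] [4:A]
Profit = 97 + 79 + 95 + 90 = 361

361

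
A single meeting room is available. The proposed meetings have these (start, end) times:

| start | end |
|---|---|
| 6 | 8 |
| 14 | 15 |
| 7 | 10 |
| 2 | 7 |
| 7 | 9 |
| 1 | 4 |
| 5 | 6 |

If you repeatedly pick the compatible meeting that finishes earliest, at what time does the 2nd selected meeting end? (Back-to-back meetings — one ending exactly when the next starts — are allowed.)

6

Greedy by earliest finish: after sorting by end time, pick each interval compatible with the last pick.
Sorted by end: (1,4)  (5,6)  (2,7)  (6,8)  (7,9)  (7,10)  (14,15)
take (1,4); take (5,6); take (6,8); skip (7,10); take (14,15).
Selected: (1,4) (5,6) (6,8) (14,15)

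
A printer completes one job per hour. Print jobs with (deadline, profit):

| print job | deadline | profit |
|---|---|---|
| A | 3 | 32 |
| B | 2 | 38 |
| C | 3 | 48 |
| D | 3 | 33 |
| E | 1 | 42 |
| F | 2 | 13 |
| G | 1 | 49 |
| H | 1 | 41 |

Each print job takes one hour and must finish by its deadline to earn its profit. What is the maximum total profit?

135

Take jobs in profit order; each goes to the latest open slot no later than its deadline.
By profit: G(d1,49), C(d3,48), E(d1,42), H(d1,41), B(d2,38), D(d3,33), A(d3,32), F(d2,13)
G→slot 1; C→slot 3; E skipped; H skipped; B→slot 2; D skipped; A skipped; F skipped.
Profit = 49 + 38 + 48 = 135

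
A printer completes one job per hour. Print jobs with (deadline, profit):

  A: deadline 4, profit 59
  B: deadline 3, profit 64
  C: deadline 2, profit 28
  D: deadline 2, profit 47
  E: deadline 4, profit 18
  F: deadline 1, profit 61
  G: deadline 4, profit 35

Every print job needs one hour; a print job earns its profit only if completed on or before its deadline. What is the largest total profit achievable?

231

Sort by profit descending; place each in the latest free slot ≤ its deadline.
By profit: B(d3,64), F(d1,61), A(d4,59), D(d2,47), G(d4,35), C(d2,28), E(d4,18)
B→slot 3; F→slot 1; A→slot 4; D→slot 2; G skipped; C skipped; E skipped.
Profit = 61 + 47 + 64 + 59 = 231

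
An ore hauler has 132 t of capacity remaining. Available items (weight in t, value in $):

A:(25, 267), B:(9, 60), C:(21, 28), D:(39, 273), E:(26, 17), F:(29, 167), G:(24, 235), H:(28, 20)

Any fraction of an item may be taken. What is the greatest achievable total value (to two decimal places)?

1010.00

Sort by value per unit weight and fill in that order.
Order: A (267/25=10.68) > G (235/24=9.79) > D (273/39=7.00) > B (60/9=6.67) > F (167/29=5.76) > C (28/21=1.33) > H (20/28=0.71) > E (17/26=0.65)
Fill: take A (25 @ 267) → take G (24 @ 235) → take D (39 @ 273) → take B (9 @ 60) → take F (29 @ 167) → take 6/21 of C → 8.00; 132/132 used.
Total value = 1010.00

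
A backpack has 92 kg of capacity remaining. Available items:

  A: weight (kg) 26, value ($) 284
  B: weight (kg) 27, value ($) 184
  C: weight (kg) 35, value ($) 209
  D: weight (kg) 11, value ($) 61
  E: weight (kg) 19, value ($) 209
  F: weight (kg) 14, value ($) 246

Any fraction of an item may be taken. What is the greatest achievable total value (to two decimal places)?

Greedy by value/weight ratio, highest first.
Order: F (246/14=17.57) > E (209/19=11.00) > A (284/26=10.92) > B (184/27=6.81) > C (209/35=5.97) > D (61/11=5.55)
Fill: take F (14 @ 246) → take E (19 @ 209) → take A (26 @ 284) → take B (27 @ 184) → take 6/35 of C → 35.83; 92/92 used.
Total value = 958.83

958.83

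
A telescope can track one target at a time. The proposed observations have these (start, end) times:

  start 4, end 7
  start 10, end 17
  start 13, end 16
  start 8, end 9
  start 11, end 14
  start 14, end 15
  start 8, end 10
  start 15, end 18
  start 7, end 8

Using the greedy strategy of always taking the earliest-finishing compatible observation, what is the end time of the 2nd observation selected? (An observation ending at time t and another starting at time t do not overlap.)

8

Order by finish time; keep every interval that doesn't clash with the previous kept one.
By end time: (4,7), (7,8), (8,9), (8,10), (11,14), (14,15), (13,16), (10,17), (15,18).
Pick (4,7); next start ≥ 7 → (7,8); next start ≥ 8 → (8,9); next start ≥ 9 → (11,14); next start ≥ 14 → (14,15); next start ≥ 15 → (15,18).
Selected: (4,7) (7,8) (8,9) (11,14) (14,15) (15,18)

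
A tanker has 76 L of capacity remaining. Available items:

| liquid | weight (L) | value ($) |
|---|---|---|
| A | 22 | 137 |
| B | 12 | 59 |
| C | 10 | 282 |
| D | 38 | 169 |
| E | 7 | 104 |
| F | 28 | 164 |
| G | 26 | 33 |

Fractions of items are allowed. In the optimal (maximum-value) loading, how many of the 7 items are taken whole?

4

Greedy by value/weight ratio, highest first.
Order: C (282/10=28.20) > E (104/7=14.86) > A (137/22=6.23) > F (164/28=5.86) > B (59/12=4.92) > D (169/38=4.45) > G (33/26=1.27)
Fill: take C (10 @ 282) → take E (7 @ 104) → take A (22 @ 137) → take F (28 @ 164) → take 9/12 of B → 44.25; 76/76 used.
4 item(s) taken whole; one partial (take 9/12 of B).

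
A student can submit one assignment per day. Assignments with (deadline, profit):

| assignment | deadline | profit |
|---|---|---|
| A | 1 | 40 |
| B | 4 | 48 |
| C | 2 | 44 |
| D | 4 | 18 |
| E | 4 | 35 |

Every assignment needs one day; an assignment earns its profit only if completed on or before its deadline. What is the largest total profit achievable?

Take jobs in profit order; each goes to the latest open slot no later than its deadline.
Profit order: B=48 C=44 A=40 E=35 D=18
Assign: B→slot 4, C→slot 2, A→slot 1, E→slot 3, D skipped.
Slots: [1:A] [2:C] [3:E] [4:B]
Profit = 40 + 44 + 35 + 48 = 167

167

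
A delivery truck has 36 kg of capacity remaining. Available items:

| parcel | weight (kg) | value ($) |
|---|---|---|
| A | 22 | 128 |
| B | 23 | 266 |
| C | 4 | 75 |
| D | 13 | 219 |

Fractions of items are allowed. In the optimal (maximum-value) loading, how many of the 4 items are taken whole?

2

Order: C (75/4=18.75) > D (219/13=16.85) > B (266/23=11.57) > A (128/22=5.82)
Fill: take C (4 @ 75) → take D (13 @ 219) → take 19/23 of B → 219.74; 36/36 used.
2 item(s) taken whole; one partial (take 19/23 of B).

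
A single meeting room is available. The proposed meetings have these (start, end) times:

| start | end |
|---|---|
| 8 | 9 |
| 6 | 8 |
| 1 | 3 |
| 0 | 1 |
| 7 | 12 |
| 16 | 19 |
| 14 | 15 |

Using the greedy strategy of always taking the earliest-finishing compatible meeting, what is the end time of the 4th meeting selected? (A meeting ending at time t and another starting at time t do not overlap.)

Sort by end time and greedily take each interval whose start is ≥ the last chosen end.
Sorted by end: (0,1)  (1,3)  (6,8)  (8,9)  (7,12)  (14,15)  (16,19)
take (0,1); take (1,3); take (6,8); take (8,9); skip (7,12); take (14,15); take (16,19).
Selected: (0,1) (1,3) (6,8) (8,9) (14,15) (16,19)

9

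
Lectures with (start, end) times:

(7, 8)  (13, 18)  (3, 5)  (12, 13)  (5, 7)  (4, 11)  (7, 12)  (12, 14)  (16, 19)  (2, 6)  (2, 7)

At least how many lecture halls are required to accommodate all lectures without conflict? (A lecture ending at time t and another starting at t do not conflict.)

The answer is the maximum number of intervals overlapping at any instant.
starts: [2, 2, 3, 4, 5, 7, 7, 12, 12, 13, 16]
ends:   [5, 6, 7, 7, 8, 11, 12, 13, 14, 18, 19]
s2→1 s2→2 s3→3 s4→4  — peak 4.

4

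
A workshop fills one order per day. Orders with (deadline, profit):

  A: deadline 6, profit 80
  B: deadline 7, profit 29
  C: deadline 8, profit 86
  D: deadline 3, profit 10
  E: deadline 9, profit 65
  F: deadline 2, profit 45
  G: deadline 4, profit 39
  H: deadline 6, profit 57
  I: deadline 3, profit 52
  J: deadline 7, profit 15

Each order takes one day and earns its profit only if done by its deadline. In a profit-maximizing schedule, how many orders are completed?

Take jobs in profit order; each goes to the latest open slot no later than its deadline.
By profit: C(d8,86), A(d6,80), E(d9,65), H(d6,57), I(d3,52), F(d2,45), G(d4,39), B(d7,29), J(d7,15), D(d3,10)
C→slot 8; A→slot 6; E→slot 9; H→slot 5; I→slot 3; F→slot 2; G→slot 4; B→slot 7; J→slot 1; D skipped.
9 of 10 scheduled.

9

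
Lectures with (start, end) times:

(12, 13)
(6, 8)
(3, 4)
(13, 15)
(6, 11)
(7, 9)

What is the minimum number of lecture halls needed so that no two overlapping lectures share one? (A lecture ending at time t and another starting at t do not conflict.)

Count concurrent intervals with a sweep; the peak is the room count.
Events (time:±→running): 3:+→1 4:-→0 6:+→1 6:+→2 7:+→3 … peak 3.

3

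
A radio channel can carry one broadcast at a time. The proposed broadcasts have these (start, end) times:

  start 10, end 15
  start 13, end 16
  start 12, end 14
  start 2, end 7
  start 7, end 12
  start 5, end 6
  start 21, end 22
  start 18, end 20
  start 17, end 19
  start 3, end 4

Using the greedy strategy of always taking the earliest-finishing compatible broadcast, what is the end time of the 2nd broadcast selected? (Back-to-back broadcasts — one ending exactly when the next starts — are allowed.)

Sorted by end: (3,4)  (5,6)  (2,7)  (7,12)  (12,14)  (10,15)  (13,16)  (17,19)  (18,20)  (21,22)
take (3,4); take (5,6); take (7,12); take (12,14); take (17,19); skip (18,20); take (21,22).
Selected: (3,4) (5,6) (7,12) (12,14) (17,19) (21,22)

6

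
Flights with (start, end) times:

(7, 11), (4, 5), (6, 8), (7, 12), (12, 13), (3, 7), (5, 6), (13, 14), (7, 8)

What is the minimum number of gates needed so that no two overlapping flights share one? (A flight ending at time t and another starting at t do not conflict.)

Count concurrent intervals with a sweep; the peak is the room count.
starts: [3, 4, 5, 6, 7, 7, 7, 12, 13]
ends:   [5, 6, 7, 8, 8, 11, 12, 13, 14]
s3→1 s4→2 e5→1 s5→2 e6→1 s6→2 e7→1 s7→2 s7→3 s7→4  — peak 4.

4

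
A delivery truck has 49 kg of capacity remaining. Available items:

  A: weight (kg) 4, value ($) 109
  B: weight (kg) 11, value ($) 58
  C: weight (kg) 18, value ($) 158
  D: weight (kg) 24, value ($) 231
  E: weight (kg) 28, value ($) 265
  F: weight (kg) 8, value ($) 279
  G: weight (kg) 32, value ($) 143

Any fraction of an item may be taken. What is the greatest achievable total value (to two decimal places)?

Sort by value per unit weight and fill in that order.
Order: F (279/8=34.88) > A (109/4=27.25) > D (231/24=9.62) > E (265/28=9.46) > C (158/18=8.78) > B (58/11=5.27) > G (143/32=4.47)
Fill: take F (8 @ 279) → take A (4 @ 109) → take D (24 @ 231) → take 13/28 of E → 123.04; 49/49 used.
Total value = 742.04

742.04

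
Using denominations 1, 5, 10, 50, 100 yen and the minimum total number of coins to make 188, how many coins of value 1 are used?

3

188 = 1×100 + 1×50 + 3×10 + 1×5 + 3×1
Count of 1: 3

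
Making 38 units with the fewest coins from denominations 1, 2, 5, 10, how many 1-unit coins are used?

1

Greedy: take as many of the largest coin as possible, then repeat with the remainder.
38 = 3×10 + 1×5 + 1×2 + 1×1
Count of 1: 1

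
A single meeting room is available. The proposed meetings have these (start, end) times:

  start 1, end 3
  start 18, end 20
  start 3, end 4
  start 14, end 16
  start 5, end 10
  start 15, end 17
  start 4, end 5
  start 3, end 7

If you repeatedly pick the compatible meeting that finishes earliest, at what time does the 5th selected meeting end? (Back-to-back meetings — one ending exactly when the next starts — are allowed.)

16

Greedy by earliest finish: after sorting by end time, pick each interval compatible with the last pick.
Sorted by end: (1,3)  (3,4)  (4,5)  (3,7)  (5,10)  (14,16)  (15,17)  (18,20)
take (1,3); take (3,4); take (4,5); skip (3,7); take (5,10); take (14,16); skip (15,17); take (18,20).
Selected: (1,3) (3,4) (4,5) (5,10) (14,16) (18,20)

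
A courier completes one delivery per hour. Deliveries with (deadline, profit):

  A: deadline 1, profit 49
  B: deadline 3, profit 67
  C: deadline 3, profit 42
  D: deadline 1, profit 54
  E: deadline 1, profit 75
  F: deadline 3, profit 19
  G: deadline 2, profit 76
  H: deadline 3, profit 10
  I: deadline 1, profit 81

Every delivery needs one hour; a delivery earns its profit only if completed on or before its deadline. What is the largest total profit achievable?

Take jobs in profit order; each goes to the latest open slot no later than its deadline.
By profit: I(d1,81), G(d2,76), E(d1,75), B(d3,67), D(d1,54), A(d1,49), C(d3,42), F(d3,19), H(d3,10)
I→slot 1; G→slot 2; E skipped; B→slot 3; D skipped; A skipped; C skipped; F skipped; H skipped.
Profit = 81 + 76 + 67 = 224

224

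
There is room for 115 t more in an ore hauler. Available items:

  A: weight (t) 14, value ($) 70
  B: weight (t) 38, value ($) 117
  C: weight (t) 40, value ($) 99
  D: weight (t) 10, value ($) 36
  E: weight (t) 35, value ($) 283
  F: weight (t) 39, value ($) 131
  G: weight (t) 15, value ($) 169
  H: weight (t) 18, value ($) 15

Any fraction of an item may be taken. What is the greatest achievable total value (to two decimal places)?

695.16

Greedy by value/weight ratio, highest first.
Order: G (169/15=11.27) > E (283/35=8.09) > A (70/14=5.00) > D (36/10=3.60) > F (131/39=3.36) > B (117/38=3.08) > C (99/40=2.48) > H (15/18=0.83)
Fill: take G (15 @ 169) → take E (35 @ 283) → take A (14 @ 70) → take D (10 @ 36) → take F (39 @ 131) → take 2/38 of B → 6.16; 115/115 used.
Total value = 695.16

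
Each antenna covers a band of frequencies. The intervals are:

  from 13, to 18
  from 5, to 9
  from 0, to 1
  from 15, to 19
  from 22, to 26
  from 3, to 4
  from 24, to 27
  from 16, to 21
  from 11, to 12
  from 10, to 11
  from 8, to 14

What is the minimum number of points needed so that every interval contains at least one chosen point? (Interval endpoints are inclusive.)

By right end: [0,1]  [3,4]  [5,9]  [10,11]  [11,12]  [8,14]  [13,18]  [15,19]  [16,21]  [22,26]  [24,27]
[0,1] uncovered → point at 1; [3,4] uncovered → point at 4; [5,9] uncovered → point at 9; [10,11] uncovered → point at 11; [13,18] uncovered → point at 18; [22,26] uncovered → point at 26.
Points: 1, 4, 9, 11, 18, 26 (6 total).

6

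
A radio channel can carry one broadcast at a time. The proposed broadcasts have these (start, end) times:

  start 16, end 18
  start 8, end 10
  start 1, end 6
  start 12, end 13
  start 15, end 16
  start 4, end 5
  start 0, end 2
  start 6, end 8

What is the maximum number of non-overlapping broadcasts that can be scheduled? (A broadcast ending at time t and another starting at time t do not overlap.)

7

Greedy by earliest finish: after sorting by end time, pick each interval compatible with the last pick.
By end time: (0,2), (4,5), (1,6), (6,8), (8,10), (12,13), (15,16), (16,18).
Pick (0,2); next start ≥ 2 → (4,5); next start ≥ 5 → (6,8); next start ≥ 8 → (8,10); next start ≥ 10 → (12,13); next start ≥ 13 → (15,16); next start ≥ 16 → (16,18).
Selected 7 broadcasts.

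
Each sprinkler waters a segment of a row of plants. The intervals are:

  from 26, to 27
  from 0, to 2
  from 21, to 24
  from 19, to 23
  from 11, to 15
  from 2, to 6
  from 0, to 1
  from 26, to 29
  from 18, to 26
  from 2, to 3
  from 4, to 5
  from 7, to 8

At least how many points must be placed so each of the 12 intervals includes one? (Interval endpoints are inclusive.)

Sort by right endpoint; whenever an interval is uncovered, place a point at its right end.
Sorted: [0,1] [0,2] [2,3] [4,5] [2,6] [7,8] [11,15] [19,23] [21,24] [18,26] [26,27] [26,29]
{[0,1],[0,2]} hit by 1; {[2,3]} hit by 3; {[4,5],[2,6]} hit by 5; {[7,8]} hit by 8; {[11,15]} hit by 15; {[19,23],[21,24],[18,26]} hit by 23; {[26,27],[26,29]} hit by 27.
Points: 1, 3, 5, 8, 15, 23, 27 (7 total).

7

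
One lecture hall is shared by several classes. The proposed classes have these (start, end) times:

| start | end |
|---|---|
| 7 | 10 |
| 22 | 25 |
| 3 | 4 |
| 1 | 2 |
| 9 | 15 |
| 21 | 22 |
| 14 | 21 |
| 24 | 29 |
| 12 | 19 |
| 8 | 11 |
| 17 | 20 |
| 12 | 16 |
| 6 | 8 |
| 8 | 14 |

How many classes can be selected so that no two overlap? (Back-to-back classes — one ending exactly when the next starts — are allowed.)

Greedy by earliest finish: after sorting by end time, pick each interval compatible with the last pick.
By end time: (1,2), (3,4), (6,8), (7,10), (8,11), (8,14), (9,15), (12,16), (12,19), (17,20), (14,21), (21,22), (22,25), (24,29).
Pick (1,2); next start ≥ 2 → (3,4); next start ≥ 4 → (6,8); next start ≥ 8 → (8,11); next start ≥ 11 → (12,16); next start ≥ 16 → (17,20); next start ≥ 20 → (21,22); next start ≥ 22 → (22,25).
Selected 8 classes.

8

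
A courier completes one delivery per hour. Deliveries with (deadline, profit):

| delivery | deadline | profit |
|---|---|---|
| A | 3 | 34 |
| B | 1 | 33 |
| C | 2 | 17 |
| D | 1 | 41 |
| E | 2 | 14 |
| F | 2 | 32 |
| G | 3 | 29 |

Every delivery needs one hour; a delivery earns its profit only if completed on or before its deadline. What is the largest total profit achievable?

107

By profit: D(d1,41), A(d3,34), B(d1,33), F(d2,32), G(d3,29), C(d2,17), E(d2,14)
D→slot 1; A→slot 3; B skipped; F→slot 2; G skipped; C skipped; E skipped.
Profit = 41 + 32 + 34 = 107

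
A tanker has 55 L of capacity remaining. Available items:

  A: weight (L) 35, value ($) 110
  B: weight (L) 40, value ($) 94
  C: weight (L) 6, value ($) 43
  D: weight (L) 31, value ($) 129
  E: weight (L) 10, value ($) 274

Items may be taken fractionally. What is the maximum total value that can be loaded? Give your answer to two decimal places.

Ratios (sorted): E 27.40, C 7.17, D 4.16, A 3.14, B 2.35
take E (10 @ 274); take C (6 @ 43); take D (31 @ 129); take 8/35 of A → 25.14. Capacity used 55/55.
Total value = 471.14

471.14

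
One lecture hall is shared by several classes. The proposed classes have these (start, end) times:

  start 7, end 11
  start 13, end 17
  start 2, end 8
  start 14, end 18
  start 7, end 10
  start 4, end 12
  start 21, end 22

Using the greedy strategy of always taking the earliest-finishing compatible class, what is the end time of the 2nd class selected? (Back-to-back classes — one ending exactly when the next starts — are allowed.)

Sorted by end: (2,8)  (7,10)  (7,11)  (4,12)  (13,17)  (14,18)  (21,22)
take (2,8); skip (4,12); take (13,17); take (21,22).
Selected: (2,8) (13,17) (21,22)

17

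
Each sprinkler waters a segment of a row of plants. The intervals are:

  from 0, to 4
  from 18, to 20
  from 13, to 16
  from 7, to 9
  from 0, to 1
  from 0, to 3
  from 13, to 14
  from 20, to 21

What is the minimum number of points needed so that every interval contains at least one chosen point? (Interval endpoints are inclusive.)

Process intervals by earliest right end; each time one isn't hit yet, stab at its right endpoint.
By right end: [0,1]  [0,3]  [0,4]  [7,9]  [13,14]  [13,16]  [18,20]  [20,21]
[0,1] uncovered → point at 1; [7,9] uncovered → point at 9; [13,14] uncovered → point at 14; [18,20] uncovered → point at 20.
Points: 1, 9, 14, 20 (4 total).

4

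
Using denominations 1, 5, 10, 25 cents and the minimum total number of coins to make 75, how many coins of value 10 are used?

Use the largest denomination that fits, subtract, and repeat.
75 − 3×25→0
Count of 10: 0

0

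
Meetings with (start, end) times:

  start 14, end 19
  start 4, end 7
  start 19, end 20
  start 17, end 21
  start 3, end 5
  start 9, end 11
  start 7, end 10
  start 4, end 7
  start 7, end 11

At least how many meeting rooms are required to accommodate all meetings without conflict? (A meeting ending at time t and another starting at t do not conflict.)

The answer is the maximum number of intervals overlapping at any instant.
Events (time:±→running): 3:+→1 4:+→2 4:+→3 … peak 3.

3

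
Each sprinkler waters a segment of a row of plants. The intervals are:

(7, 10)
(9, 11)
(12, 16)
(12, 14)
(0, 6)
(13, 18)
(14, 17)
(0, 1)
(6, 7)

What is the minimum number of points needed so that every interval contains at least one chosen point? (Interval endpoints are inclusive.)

4

Sort by right endpoint; whenever an interval is uncovered, place a point at its right end.
By right end: [0,1]  [0,6]  [6,7]  [7,10]  [9,11]  [12,14]  [12,16]  [14,17]  [13,18]
[0,1] uncovered → point at 1; [6,7] uncovered → point at 7; [9,11] uncovered → point at 11; [12,14] uncovered → point at 14.
Points: 1, 7, 11, 14 (4 total).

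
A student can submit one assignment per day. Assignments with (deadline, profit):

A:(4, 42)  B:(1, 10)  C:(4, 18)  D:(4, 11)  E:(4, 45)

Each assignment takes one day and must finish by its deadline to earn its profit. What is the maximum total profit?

116

By profit: E(d4,45), A(d4,42), C(d4,18), D(d4,11), B(d1,10)
E→slot 4; A→slot 3; C→slot 2; D→slot 1; B skipped.
Profit = 11 + 18 + 42 + 45 = 116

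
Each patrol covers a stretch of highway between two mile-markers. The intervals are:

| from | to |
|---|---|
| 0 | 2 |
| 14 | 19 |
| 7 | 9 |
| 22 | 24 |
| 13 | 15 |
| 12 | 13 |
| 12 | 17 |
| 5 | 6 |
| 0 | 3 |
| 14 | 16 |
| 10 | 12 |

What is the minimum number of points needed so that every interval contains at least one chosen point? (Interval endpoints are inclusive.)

Process intervals by earliest right end; each time one isn't hit yet, stab at its right endpoint.
By right end: [0,2]  [0,3]  [5,6]  [7,9]  [10,12]  [12,13]  [13,15]  [14,16]  [12,17]  [14,19]  [22,24]
[0,2] uncovered → point at 2; [5,6] uncovered → point at 6; [7,9] uncovered → point at 9; [10,12] uncovered → point at 12; [13,15] uncovered → point at 15; [22,24] uncovered → point at 24.
Points: 2, 6, 9, 12, 15, 24 (6 total).

6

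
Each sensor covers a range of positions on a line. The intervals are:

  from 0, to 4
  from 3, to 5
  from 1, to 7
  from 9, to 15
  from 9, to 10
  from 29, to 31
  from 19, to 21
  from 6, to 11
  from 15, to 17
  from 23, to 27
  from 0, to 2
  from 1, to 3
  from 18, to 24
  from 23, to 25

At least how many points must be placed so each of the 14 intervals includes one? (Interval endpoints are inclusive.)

7

By right end: [0,2]  [1,3]  [0,4]  [3,5]  [1,7]  [9,10]  [6,11]  [9,15]  [15,17]  [19,21]  [18,24]  [23,25]  [23,27]  [29,31]
[0,2] uncovered → point at 2; [3,5] uncovered → point at 5; [9,10] uncovered → point at 10; [15,17] uncovered → point at 17; [19,21] uncovered → point at 21; [23,25] uncovered → point at 25; [29,31] uncovered → point at 31.
Points: 2, 5, 10, 17, 21, 25, 31 (7 total).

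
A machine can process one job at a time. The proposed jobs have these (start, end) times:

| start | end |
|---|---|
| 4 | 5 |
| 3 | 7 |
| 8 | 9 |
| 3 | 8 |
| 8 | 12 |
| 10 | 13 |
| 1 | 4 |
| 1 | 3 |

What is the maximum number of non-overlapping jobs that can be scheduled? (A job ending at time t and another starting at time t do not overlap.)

Sorted by end: (1,3)  (1,4)  (4,5)  (3,7)  (3,8)  (8,9)  (8,12)  (10,13)
take (1,3); skip (1,4); take (4,5); skip (3,8); take (8,9); take (10,13).
Selected 4 jobs.

4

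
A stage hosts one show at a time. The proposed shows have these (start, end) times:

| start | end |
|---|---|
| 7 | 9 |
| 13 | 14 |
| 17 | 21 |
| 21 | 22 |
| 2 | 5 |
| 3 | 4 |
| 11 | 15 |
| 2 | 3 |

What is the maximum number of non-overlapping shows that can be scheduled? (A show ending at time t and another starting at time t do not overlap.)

By end time: (2,3), (3,4), (2,5), (7,9), (13,14), (11,15), (17,21), (21,22).
Pick (2,3); next start ≥ 3 → (3,4); next start ≥ 4 → (7,9); next start ≥ 9 → (13,14); next start ≥ 14 → (17,21); next start ≥ 21 → (21,22).
Selected 6 shows.

6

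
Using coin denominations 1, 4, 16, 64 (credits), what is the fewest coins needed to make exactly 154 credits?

7

Greedy: take as many of the largest coin as possible, then repeat with the remainder.
154 = 2×64 + 1×16 + 2×4 + 2×1
Total coins = 2 + 1 + 2 + 2 = 7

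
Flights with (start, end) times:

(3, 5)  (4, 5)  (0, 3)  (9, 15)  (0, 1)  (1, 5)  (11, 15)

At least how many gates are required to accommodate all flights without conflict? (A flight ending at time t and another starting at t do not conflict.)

starts: [0, 0, 1, 3, 4, 9, 11]
ends:   [1, 3, 5, 5, 5, 15, 15]
s0→1 s0→2 e1→1 s1→2 e3→1 s3→2 s4→3  — peak 3.

3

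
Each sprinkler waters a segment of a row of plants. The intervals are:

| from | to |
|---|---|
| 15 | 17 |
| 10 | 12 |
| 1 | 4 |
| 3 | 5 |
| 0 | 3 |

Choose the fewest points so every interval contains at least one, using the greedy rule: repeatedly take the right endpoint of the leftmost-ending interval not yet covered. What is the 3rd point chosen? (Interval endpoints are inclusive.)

17

Sort by right endpoint; whenever an interval is uncovered, place a point at its right end.
Sorted: [0,3] [1,4] [3,5] [10,12] [15,17]
{[0,3],[1,4],[3,5]} hit by 3; {[10,12]} hit by 12; {[15,17]} hit by 17.
Points: 3, 12, 17 (3 total).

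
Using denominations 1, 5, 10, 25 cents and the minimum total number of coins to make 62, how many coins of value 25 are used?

2

62 − 2×25→12 − 1×10→2 − 2×1→0
Count of 25: 2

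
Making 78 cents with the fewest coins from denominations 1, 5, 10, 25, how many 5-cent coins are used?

Greedy: take as many of the largest coin as possible, then repeat with the remainder.
78 = 3×25 + 3×1
Count of 5: 0

0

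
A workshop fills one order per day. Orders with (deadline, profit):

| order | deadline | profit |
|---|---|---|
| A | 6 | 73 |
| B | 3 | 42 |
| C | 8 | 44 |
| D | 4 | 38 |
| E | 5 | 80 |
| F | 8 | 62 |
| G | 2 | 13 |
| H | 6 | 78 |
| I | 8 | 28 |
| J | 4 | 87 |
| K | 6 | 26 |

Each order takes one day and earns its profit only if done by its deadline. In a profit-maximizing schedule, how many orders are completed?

Take jobs in profit order; each goes to the latest open slot no later than its deadline.
Profit order: J=87 E=80 H=78 A=73 F=62 C=44 B=42 D=38 I=28 K=26 G=13
Assign: J→slot 4, E→slot 5, H→slot 6, A→slot 3, F→slot 8, C→slot 7, B→slot 2, D→slot 1, I skipped, K skipped, G skipped.
Slots: [1:D] [2:B] [3:A] [4:J] [5:E] [6:H] [7:C] [8:F]
8 of 11 scheduled.

8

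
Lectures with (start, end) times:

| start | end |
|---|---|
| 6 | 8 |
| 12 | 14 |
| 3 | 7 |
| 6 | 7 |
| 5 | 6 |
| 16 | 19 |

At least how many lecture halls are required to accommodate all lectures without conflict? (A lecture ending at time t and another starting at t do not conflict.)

The answer is the maximum number of intervals overlapping at any instant.
starts: [3, 5, 6, 6, 12, 16]
ends:   [6, 7, 7, 8, 14, 19]
s3→1 s5→2 e6→1 s6→2 s6→3  — peak 3.

3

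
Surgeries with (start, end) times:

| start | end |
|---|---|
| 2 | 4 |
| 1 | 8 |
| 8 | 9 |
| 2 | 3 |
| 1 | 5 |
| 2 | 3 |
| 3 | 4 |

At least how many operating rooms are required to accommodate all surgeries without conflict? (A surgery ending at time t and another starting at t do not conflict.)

5

Count concurrent intervals with a sweep; the peak is the room count.
starts: [1, 1, 2, 2, 2, 3, 8]
ends:   [3, 3, 4, 4, 5, 8, 9]
s1→1 s1→2 s2→3 s2→4 s2→5  — peak 5.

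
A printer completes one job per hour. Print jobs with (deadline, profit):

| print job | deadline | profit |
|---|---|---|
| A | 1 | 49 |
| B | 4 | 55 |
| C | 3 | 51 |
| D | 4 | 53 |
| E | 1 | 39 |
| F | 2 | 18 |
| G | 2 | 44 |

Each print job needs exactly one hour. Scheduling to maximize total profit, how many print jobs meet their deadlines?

By profit: B(d4,55), D(d4,53), C(d3,51), A(d1,49), G(d2,44), E(d1,39), F(d2,18)
B→slot 4; D→slot 3; C→slot 2; A→slot 1; G skipped; E skipped; F skipped.
4 of 7 scheduled.

4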